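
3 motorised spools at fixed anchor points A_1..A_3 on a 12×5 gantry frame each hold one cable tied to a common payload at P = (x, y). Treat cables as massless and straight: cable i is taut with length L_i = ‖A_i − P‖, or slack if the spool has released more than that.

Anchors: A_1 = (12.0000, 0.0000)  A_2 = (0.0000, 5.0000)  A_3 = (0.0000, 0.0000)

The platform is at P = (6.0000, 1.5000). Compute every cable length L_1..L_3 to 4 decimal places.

(6.1847, 6.9462, 6.1847)

cable 1: Δx=6.0000, Δy=-1.5000; L_1 = √(Δx²+Δy²) = 6.1847
cable 2: Δx=-6.0000, Δy=3.5000; L_2 = √(Δx²+Δy²) = 6.9462
cable 3: Δx=-6.0000, Δy=-1.5000; L_3 = √(Δx²+Δy²) = 6.1847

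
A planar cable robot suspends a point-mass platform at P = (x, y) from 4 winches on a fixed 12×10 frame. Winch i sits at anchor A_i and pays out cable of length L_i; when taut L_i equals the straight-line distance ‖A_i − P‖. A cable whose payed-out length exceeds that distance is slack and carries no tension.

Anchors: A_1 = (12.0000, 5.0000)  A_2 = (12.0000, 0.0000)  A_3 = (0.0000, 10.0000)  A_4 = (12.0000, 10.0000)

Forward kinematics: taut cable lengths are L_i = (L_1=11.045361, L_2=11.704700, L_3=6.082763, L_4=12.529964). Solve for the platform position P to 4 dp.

(1.0000, 4.0000)

expand ‖A_i−P‖²=L_i² and subtract eq 1 (c_i ≔ ‖A_i‖²−L_i²)
c_1 = 144.0000+25.0000−122.0000 = 47.0000
eq1−eq2 → [0.0000  10.0000]·P = 40.0000
eq1−eq3 → [24.0000  -10.0000]·P = -16.0000
eq1−eq4 → [0.0000  -10.0000]·P = -40.0000
2×2 solve → P = (1.0000, 4.0000)
check cable 4: ‖A_4−P‖² = 157.0000 ≈ L_4² = 157.0000 ✓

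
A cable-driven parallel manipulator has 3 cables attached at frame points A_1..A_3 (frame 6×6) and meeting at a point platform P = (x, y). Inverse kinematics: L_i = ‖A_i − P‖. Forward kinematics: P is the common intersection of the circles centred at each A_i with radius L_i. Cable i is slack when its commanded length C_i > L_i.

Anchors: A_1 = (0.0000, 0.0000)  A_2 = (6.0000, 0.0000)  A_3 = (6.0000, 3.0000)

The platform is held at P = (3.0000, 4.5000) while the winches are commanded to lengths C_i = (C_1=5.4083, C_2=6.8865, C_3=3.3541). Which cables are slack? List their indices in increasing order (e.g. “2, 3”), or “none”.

i=1: geometric 5.4083 vs commanded 5.4083 ⇒ taut
i=2: geometric 5.4083 vs commanded 6.8865 ⇒ slack
i=3: geometric 3.3541 vs commanded 3.3541 ⇒ taut

2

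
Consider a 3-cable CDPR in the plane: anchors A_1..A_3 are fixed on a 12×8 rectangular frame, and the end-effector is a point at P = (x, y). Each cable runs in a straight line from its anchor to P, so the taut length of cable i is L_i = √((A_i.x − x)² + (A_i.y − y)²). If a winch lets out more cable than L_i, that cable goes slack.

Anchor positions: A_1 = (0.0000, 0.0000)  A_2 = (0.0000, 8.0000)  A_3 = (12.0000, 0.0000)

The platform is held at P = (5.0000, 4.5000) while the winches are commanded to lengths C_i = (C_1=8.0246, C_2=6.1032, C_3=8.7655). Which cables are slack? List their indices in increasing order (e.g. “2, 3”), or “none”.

1, 3

cable 1: L_1 = ‖A_1−P‖ = 6.7268;  C_1 = 8.0246 → slack
cable 2: L_2 = ‖A_2−P‖ = 6.1033;  C_2 = 6.1032 → taut
cable 3: L_3 = ‖A_3−P‖ = 8.3217;  C_3 = 8.7655 → slack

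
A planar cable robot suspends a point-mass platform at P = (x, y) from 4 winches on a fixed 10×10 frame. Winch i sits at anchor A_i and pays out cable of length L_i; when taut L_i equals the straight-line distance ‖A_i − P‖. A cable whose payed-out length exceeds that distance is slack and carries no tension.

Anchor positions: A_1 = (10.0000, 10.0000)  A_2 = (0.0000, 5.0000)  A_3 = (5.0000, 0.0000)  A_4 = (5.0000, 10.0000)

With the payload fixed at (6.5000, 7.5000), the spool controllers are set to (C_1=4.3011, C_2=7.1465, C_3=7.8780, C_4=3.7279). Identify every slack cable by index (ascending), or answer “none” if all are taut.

2, 3, 4

cable 1: √((3.5000)²+(2.5000)²)=4.3012, C_1=4.3011: taut
cable 2: √((-6.5000)²+(-2.5000)²)=6.9642, C_2=7.1465: slack
cable 3: √((-1.5000)²+(-7.5000)²)=7.6485, C_3=7.8780: slack
cable 4: √((-1.5000)²+(2.5000)²)=2.9155, C_4=3.7279: slack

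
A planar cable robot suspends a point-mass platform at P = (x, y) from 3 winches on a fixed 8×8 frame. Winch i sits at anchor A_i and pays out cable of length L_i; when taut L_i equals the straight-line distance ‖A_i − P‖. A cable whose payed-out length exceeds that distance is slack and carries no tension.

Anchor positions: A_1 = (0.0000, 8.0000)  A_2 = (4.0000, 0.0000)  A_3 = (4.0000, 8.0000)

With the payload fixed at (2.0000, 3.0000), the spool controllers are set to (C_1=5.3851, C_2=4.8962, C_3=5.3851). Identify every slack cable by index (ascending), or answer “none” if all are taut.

2

cable 1: √((-2.0000)²+(5.0000)²)=5.3852, C_1=5.3851: taut
cable 2: √((2.0000)²+(-3.0000)²)=3.6056, C_2=4.8962: slack
cable 3: √((2.0000)²+(5.0000)²)=5.3852, C_3=5.3851: taut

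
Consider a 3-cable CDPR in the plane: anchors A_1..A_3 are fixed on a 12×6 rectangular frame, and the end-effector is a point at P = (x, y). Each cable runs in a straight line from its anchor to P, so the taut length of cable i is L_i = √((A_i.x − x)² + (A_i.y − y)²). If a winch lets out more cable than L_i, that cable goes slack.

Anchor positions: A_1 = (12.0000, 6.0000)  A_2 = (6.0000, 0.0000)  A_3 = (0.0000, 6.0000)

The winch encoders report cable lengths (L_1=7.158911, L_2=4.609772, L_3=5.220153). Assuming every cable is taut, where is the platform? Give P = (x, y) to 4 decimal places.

(5.0000, 4.5000)

each cable: (A_i−P)·(A_i−P) = L_i²; let c_i = ‖A_i‖²−L_i²
c_1 = 144.0000+36.0000−51.2500 = 128.7500
row 1: 12.0000x + 12.0000y = 114.0000  (c_2=14.7500)
row 2: 24.0000x + 0.0000y = 120.0000  (c_3=8.7500)
Cramer on rows 1–2 → x = 5.0000, y = 4.5000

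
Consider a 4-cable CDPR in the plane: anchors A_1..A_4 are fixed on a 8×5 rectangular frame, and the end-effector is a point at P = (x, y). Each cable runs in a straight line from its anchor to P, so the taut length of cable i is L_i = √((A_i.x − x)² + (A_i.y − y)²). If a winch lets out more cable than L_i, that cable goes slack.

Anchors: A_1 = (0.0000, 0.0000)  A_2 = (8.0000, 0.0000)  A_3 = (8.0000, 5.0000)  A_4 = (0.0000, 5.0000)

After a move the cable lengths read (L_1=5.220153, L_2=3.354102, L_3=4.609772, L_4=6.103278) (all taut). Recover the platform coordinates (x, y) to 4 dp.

(5.0000, 1.5000)

expand ‖A_i−P‖²=L_i² and subtract eq 1 (q_i ≔ ‖A_i‖²−L_i²)
q_1 = 0.0000+0.0000−27.2500 = -27.2500
eq1−eq2 → [-16.0000  0.0000]·P = -80.0000
eq1−eq3 → [-16.0000  -10.0000]·P = -95.0000
eq1−eq4 → [0.0000  -10.0000]·P = -15.0000
2×2 solve → P = (5.0000, 1.5000)
check cable 4: ‖A_4−P‖² = 37.2500 ≈ L_4² = 37.2500 ✓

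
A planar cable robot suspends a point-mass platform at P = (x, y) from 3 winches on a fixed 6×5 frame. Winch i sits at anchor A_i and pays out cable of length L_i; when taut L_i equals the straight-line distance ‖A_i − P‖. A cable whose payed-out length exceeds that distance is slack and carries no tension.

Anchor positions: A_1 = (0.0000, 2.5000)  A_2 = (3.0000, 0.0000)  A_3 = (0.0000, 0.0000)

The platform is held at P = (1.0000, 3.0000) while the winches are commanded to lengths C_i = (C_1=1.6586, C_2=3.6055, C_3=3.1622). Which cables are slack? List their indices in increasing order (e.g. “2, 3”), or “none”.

1

cable 1: √((-1.0000)²+(-0.5000)²)=1.1180, C_1=1.6586: slack
cable 2: √((2.0000)²+(-3.0000)²)=3.6056, C_2=3.6055: taut
cable 3: √((-1.0000)²+(-3.0000)²)=3.1623, C_3=3.1622: taut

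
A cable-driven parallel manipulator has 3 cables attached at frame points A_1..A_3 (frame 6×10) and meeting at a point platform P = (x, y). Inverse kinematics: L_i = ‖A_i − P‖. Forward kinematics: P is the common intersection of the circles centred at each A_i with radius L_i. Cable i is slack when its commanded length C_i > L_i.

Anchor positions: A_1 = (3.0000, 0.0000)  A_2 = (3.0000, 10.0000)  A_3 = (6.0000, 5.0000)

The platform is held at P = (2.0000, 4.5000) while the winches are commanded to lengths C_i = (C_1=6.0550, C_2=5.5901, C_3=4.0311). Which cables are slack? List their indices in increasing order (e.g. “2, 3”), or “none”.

1

cable 1: √((1.0000)²+(-4.5000)²)=4.6098, C_1=6.0550: slack
cable 2: √((1.0000)²+(5.5000)²)=5.5902, C_2=5.5901: taut
cable 3: √((4.0000)²+(0.5000)²)=4.0311, C_3=4.0311: taut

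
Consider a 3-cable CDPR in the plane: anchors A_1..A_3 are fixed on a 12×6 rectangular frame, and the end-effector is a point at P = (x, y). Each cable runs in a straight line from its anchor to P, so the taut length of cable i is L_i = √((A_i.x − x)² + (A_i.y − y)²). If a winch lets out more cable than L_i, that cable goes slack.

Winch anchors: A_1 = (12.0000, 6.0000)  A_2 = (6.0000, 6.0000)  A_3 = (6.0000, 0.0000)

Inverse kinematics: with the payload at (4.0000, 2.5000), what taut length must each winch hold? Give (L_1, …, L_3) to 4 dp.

cable 1: Δx=8.0000, Δy=3.5000; L_1 = √(Δx²+Δy²) = 8.7321
cable 2: Δx=2.0000, Δy=3.5000; L_2 = √(Δx²+Δy²) = 4.0311
cable 3: Δx=2.0000, Δy=-2.5000; L_3 = √(Δx²+Δy²) = 3.2016

(8.7321, 4.0311, 3.2016)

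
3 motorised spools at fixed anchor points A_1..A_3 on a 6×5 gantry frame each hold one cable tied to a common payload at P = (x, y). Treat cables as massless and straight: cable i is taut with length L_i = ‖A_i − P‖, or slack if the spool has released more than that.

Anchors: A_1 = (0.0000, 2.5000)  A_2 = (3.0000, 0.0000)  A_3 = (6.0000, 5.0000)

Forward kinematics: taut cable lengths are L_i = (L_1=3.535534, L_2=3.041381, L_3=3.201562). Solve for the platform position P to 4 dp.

(3.5000, 3.0000)

expand ‖A_i−P‖²=L_i² and subtract eq 1 (q_i ≔ ‖A_i‖²−L_i²)
q_1 = 0.0000+6.2500−12.5000 = -6.2500
eq1−eq2 → [-6.0000  5.0000]·P = -6.0000
eq1−eq3 → [-12.0000  -5.0000]·P = -57.0000
2×2 solve → P = (3.5000, 3.0000)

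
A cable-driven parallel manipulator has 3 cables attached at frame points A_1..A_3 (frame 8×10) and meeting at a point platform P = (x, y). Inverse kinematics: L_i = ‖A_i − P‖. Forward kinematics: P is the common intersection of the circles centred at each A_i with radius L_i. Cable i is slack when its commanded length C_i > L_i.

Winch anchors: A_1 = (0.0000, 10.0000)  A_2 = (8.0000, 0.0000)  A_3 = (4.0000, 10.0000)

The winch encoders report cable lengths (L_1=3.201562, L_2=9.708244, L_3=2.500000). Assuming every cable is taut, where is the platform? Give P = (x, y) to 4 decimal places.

(2.5000, 8.0000)

expand ‖A_i−P‖²=L_i² and subtract eq 1 (k_i ≔ ‖A_i‖²−L_i²)
k_1 = 0.0000+100.0000−10.2500 = 89.7500
eq1−eq2 → [-16.0000  20.0000]·P = 120.0000
eq1−eq3 → [-8.0000  0.0000]·P = -20.0000
2×2 solve → P = (2.5000, 8.0000)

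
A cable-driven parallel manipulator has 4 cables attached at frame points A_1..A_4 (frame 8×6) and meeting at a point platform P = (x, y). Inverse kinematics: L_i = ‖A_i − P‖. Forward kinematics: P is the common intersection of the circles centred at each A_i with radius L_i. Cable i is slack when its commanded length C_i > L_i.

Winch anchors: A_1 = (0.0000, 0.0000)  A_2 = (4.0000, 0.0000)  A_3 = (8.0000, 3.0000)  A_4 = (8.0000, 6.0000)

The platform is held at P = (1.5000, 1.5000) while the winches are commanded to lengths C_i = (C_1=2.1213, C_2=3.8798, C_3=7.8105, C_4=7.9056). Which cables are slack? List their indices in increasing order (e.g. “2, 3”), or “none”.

cable 1: L_1 = ‖A_1−P‖ = 2.1213;  C_1 = 2.1213 → taut
cable 2: L_2 = ‖A_2−P‖ = 2.9155;  C_2 = 3.8798 → slack
cable 3: L_3 = ‖A_3−P‖ = 6.6708;  C_3 = 7.8105 → slack
cable 4: L_4 = ‖A_4−P‖ = 7.9057;  C_4 = 7.9056 → taut

2, 3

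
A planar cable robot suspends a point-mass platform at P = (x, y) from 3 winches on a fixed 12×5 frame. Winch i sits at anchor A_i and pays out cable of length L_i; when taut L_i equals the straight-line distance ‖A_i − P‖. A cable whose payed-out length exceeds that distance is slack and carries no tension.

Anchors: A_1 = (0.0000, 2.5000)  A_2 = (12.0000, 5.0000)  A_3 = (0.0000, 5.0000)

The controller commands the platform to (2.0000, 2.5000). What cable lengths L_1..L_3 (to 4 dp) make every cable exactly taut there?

cable 1: Δx=-2.0000, Δy=0.0000; L_1 = √(Δx²+Δy²) = 2.0000
cable 2: Δx=10.0000, Δy=2.5000; L_2 = √(Δx²+Δy²) = 10.3078
cable 3: Δx=-2.0000, Δy=2.5000; L_3 = √(Δx²+Δy²) = 3.2016

(2.0000, 10.3078, 3.2016)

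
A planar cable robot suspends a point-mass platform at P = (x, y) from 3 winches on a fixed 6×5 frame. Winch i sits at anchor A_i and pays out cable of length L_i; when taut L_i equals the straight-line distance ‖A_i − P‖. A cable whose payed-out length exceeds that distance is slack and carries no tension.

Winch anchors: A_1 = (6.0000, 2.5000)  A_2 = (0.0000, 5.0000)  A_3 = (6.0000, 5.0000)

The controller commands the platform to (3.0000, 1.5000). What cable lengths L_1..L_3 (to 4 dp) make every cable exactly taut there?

(3.1623, 4.6098, 4.6098)

L_1 = √((6.0000−3.0000)² + (2.5000−1.5000)²) = 3.1623
L_2 = √((0.0000−3.0000)² + (5.0000−1.5000)²) = 4.6098
L_3 = √((6.0000−3.0000)² + (5.0000−1.5000)²) = 4.6098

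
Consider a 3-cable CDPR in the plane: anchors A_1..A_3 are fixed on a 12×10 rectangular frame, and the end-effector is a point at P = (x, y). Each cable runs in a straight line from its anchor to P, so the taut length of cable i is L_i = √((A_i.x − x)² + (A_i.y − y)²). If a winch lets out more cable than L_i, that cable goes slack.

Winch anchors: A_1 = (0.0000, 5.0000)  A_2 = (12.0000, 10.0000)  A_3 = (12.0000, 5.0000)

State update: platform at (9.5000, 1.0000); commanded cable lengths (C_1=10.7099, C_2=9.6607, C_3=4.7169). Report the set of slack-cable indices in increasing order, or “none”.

1, 2

cable 1: L_1 = ‖A_1−P‖ = 10.3078;  C_1 = 10.7099 → slack
cable 2: L_2 = ‖A_2−P‖ = 9.3408;  C_2 = 9.6607 → slack
cable 3: L_3 = ‖A_3−P‖ = 4.7170;  C_3 = 4.7169 → taut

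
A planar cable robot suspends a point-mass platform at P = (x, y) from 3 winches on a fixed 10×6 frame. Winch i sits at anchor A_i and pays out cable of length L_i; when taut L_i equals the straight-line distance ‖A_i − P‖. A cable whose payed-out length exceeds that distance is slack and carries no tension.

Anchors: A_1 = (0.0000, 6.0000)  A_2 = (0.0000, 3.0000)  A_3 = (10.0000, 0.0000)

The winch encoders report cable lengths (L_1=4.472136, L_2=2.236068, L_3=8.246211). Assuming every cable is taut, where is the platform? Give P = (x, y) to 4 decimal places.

circle eqns → linear via eq_j − eq_1; set c_j = A_j·A_j − L_j²
c_1 = 0.0000+36.0000−20.0000 = 16.0000
0.0000·x + 6.0000·y = c_1−c_2 = 12.0000
-20.0000·x + 12.0000·y = c_1−c_3 = -16.0000
solve first two rows → x=2.0000, y=2.0000

(2.0000, 2.0000)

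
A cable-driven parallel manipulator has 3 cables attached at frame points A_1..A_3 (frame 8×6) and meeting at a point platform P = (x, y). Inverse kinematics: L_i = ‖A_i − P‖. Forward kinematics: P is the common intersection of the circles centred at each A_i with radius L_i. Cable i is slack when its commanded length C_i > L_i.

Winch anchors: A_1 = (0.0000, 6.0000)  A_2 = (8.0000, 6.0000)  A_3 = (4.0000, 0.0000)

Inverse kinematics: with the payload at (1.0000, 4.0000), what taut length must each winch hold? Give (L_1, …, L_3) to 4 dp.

cable 1: Δx=-1.0000, Δy=2.0000; L_1 = √(Δx²+Δy²) = 2.2361
cable 2: Δx=7.0000, Δy=2.0000; L_2 = √(Δx²+Δy²) = 7.2801
cable 3: Δx=3.0000, Δy=-4.0000; L_3 = √(Δx²+Δy²) = 5.0000

(2.2361, 7.2801, 5.0000)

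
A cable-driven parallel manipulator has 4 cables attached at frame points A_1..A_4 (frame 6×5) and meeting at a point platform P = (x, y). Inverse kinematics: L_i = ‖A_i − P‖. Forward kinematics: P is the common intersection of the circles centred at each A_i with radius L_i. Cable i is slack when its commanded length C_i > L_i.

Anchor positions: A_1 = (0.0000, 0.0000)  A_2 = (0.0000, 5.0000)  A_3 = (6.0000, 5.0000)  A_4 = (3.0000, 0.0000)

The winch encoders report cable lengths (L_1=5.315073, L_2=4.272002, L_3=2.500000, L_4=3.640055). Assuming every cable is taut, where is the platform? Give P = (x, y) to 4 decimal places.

(4.0000, 3.5000)

circle eqns → linear via eq_j − eq_1; set k_j = A_j·A_j − L_j²
k_1 = 0.0000+0.0000−28.2500 = -28.2500
0.0000·x − 10.0000·y = k_1−k_2 = -35.0000
-12.0000·x − 10.0000·y = k_1−k_3 = -83.0000
-6.0000·x + 0.0000·y = k_1−k_4 = -24.0000
solve first two rows → x=4.0000, y=3.5000
check cable 4: ‖A_4−P‖² = 13.2500 ≈ L_4² = 13.2500 ✓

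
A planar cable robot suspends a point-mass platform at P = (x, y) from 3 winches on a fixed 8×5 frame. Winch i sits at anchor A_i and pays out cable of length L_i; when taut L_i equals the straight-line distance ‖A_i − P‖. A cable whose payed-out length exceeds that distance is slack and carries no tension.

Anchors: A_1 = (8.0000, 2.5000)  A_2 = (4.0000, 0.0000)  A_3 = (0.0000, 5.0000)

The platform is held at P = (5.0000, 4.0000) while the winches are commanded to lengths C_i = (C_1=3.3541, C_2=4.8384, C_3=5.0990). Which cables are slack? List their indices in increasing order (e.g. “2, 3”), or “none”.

i=1: geometric 3.3541 vs commanded 3.3541 ⇒ taut
i=2: geometric 4.1231 vs commanded 4.8384 ⇒ slack
i=3: geometric 5.0990 vs commanded 5.0990 ⇒ taut

2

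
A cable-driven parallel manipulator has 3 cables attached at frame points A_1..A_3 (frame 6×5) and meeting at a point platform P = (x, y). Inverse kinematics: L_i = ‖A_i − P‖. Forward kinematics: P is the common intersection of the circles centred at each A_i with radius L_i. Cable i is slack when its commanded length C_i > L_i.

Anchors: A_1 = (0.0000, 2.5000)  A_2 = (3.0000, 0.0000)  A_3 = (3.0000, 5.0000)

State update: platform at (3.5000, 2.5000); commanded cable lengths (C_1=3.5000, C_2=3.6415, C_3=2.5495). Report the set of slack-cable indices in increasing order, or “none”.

2

cable 1: L_1 = ‖A_1−P‖ = 3.5000;  C_1 = 3.5000 → taut
cable 2: L_2 = ‖A_2−P‖ = 2.5495;  C_2 = 3.6415 → slack
cable 3: L_3 = ‖A_3−P‖ = 2.5495;  C_3 = 2.5495 → taut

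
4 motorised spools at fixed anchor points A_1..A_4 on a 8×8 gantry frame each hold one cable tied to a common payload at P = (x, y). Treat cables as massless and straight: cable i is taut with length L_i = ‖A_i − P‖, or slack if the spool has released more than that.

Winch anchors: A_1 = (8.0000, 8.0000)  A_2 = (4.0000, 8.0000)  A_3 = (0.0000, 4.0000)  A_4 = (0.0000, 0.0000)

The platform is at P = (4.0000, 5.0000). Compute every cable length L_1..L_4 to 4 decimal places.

(5.0000, 3.0000, 4.1231, 6.4031)

L_1: Δ = A_1−P = (4.0000, 3.0000) → ‖Δ‖ = √25.0000 = 5.0000
L_2: Δ = A_2−P = (0.0000, 3.0000) → ‖Δ‖ = √9.0000 = 3.0000
L_3: Δ = A_3−P = (-4.0000, -1.0000) → ‖Δ‖ = √17.0000 = 4.1231
L_4: Δ = A_4−P = (-4.0000, -5.0000) → ‖Δ‖ = √41.0000 = 6.4031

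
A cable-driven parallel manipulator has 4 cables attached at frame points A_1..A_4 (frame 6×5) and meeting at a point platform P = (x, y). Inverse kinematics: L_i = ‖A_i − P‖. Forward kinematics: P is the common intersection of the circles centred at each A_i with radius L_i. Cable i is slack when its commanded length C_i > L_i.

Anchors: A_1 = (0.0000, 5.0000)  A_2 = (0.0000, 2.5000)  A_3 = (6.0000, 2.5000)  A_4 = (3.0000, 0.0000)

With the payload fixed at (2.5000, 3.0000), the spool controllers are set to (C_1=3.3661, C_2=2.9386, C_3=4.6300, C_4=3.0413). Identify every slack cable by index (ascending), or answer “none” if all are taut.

cable 1: √((-2.5000)²+(2.0000)²)=3.2016, C_1=3.3661: slack
cable 2: √((-2.5000)²+(-0.5000)²)=2.5495, C_2=2.9386: slack
cable 3: √((3.5000)²+(-0.5000)²)=3.5355, C_3=4.6300: slack
cable 4: √((0.5000)²+(-3.0000)²)=3.0414, C_4=3.0413: taut

1, 2, 3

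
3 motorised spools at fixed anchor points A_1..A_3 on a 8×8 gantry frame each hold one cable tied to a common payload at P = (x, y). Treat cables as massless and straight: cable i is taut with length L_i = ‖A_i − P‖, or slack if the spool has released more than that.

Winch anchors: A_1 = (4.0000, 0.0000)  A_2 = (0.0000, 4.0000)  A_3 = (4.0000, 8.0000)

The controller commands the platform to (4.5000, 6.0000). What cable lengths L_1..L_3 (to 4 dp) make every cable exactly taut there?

(6.0208, 4.9244, 2.0616)

cable 1: Δx=-0.5000, Δy=-6.0000; L_1 = √(Δx²+Δy²) = 6.0208
cable 2: Δx=-4.5000, Δy=-2.0000; L_2 = √(Δx²+Δy²) = 4.9244
cable 3: Δx=-0.5000, Δy=2.0000; L_3 = √(Δx²+Δy²) = 2.0616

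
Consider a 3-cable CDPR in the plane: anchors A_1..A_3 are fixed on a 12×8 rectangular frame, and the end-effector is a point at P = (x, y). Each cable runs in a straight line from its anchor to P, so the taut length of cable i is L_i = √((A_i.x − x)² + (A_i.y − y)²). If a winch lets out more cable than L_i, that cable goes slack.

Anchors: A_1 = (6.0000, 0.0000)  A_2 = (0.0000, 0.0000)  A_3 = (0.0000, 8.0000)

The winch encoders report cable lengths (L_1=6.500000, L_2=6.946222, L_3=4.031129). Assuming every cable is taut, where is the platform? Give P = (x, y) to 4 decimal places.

(3.5000, 6.0000)

circle eqns → linear via eq_j − eq_1; set k_j = A_j·A_j − L_j²
k_1 = 36.0000+0.0000−42.2500 = -6.2500
12.0000·x + 0.0000·y = k_1−k_2 = 42.0000
12.0000·x − 16.0000·y = k_1−k_3 = -54.0000
solve first two rows → x=3.5000, y=6.0000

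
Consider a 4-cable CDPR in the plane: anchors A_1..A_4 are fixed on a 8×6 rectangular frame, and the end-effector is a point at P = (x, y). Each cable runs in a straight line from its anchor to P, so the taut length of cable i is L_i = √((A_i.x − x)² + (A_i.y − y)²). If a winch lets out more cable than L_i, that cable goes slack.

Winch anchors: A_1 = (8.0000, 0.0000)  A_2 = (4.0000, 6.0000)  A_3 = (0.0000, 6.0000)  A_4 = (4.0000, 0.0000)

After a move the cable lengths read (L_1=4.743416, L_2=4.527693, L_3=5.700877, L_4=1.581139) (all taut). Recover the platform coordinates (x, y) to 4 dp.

each cable: (A_i−P)·(A_i−P) = L_i²; let k_i = ‖A_i‖²−L_i²
k_1 = 64.0000+0.0000−22.5000 = 41.5000
row 1: 8.0000x − 12.0000y = 10.0000  (k_2=31.5000)
row 2: 16.0000x − 12.0000y = 38.0000  (k_3=3.5000)
row 3: 8.0000x + 0.0000y = 28.0000  (k_4=13.5000)
Cramer on rows 1–2 → x = 3.5000, y = 1.5000
check cable 4: ‖A_4−P‖² = 2.5000 ≈ L_4² = 2.5000 ✓

(3.5000, 1.5000)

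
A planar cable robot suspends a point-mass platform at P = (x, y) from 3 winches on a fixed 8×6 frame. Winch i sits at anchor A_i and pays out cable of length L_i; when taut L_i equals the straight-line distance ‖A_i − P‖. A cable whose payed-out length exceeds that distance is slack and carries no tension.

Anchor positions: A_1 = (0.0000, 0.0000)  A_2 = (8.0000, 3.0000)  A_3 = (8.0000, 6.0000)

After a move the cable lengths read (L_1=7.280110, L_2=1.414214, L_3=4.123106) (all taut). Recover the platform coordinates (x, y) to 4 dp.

each cable: (A_i−P)·(A_i−P) = L_i²; let q_i = ‖A_i‖²−L_i²
q_1 = 0.0000+0.0000−53.0000 = -53.0000
row 1: -16.0000x − 6.0000y = -124.0000  (q_2=71.0000)
row 2: -16.0000x − 12.0000y = -136.0000  (q_3=83.0000)
Cramer on rows 1–2 → x = 7.0000, y = 2.0000

(7.0000, 2.0000)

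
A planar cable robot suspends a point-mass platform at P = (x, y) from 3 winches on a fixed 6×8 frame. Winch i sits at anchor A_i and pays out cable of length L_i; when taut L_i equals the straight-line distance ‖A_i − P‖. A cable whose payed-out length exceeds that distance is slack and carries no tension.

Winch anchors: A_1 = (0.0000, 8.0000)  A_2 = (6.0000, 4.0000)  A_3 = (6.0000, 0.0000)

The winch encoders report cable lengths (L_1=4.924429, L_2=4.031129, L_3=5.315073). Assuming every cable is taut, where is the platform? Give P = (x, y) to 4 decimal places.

each cable: (A_i−P)·(A_i−P) = L_i²; let k_i = ‖A_i‖²−L_i²
k_1 = 0.0000+64.0000−24.2500 = 39.7500
row 1: -12.0000x + 8.0000y = 4.0000  (k_2=35.7500)
row 2: -12.0000x + 16.0000y = 32.0000  (k_3=7.7500)
Cramer on rows 1–2 → x = 2.0000, y = 3.5000

(2.0000, 3.5000)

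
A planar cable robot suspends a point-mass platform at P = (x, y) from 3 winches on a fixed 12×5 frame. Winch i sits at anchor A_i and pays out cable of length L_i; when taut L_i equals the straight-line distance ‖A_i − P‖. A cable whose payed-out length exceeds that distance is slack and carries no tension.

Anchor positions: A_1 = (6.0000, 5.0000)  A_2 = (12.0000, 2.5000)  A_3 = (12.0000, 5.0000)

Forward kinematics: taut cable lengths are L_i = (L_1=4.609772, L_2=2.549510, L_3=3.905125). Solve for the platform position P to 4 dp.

(9.5000, 2.0000)

circle eqns → linear via eq_j − eq_1; set q_j = A_j·A_j − L_j²
q_1 = 36.0000+25.0000−21.2500 = 39.7500
-12.0000·x + 5.0000·y = q_1−q_2 = -104.0000
-12.0000·x + 0.0000·y = q_1−q_3 = -114.0000
solve first two rows → x=9.5000, y=2.0000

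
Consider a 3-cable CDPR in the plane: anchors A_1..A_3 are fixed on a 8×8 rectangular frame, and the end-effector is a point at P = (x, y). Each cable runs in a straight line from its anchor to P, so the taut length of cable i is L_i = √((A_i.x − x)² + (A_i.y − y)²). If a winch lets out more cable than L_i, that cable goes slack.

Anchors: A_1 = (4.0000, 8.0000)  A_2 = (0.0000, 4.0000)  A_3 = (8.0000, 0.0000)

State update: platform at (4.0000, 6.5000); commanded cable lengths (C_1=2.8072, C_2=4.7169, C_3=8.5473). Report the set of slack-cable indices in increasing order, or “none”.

i=1: geometric 1.5000 vs commanded 2.8072 ⇒ slack
i=2: geometric 4.7170 vs commanded 4.7169 ⇒ taut
i=3: geometric 7.6322 vs commanded 8.5473 ⇒ slack

1, 3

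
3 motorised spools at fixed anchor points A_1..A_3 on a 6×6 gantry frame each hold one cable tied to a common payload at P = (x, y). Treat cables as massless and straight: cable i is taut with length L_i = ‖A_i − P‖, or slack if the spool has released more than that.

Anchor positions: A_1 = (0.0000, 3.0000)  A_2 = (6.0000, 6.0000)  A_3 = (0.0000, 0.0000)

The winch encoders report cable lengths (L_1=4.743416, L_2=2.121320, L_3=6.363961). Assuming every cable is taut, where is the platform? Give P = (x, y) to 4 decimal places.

(4.5000, 4.5000)

expand ‖A_i−P‖²=L_i² and subtract eq 1 (q_i ≔ ‖A_i‖²−L_i²)
q_1 = 0.0000+9.0000−22.5000 = -13.5000
eq1−eq2 → [-12.0000  -6.0000]·P = -81.0000
eq1−eq3 → [0.0000  6.0000]·P = 27.0000
2×2 solve → P = (4.5000, 4.5000)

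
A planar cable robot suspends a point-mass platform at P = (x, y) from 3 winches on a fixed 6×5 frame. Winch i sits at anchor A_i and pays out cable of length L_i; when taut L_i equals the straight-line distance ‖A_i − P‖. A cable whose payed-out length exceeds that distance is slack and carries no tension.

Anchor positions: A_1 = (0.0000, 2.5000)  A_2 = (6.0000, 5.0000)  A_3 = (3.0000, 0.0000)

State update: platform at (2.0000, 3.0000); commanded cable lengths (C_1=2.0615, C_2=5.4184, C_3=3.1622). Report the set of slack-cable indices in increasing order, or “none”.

2

cable 1: L_1 = ‖A_1−P‖ = 2.0616;  C_1 = 2.0615 → taut
cable 2: L_2 = ‖A_2−P‖ = 4.4721;  C_2 = 5.4184 → slack
cable 3: L_3 = ‖A_3−P‖ = 3.1623;  C_3 = 3.1622 → taut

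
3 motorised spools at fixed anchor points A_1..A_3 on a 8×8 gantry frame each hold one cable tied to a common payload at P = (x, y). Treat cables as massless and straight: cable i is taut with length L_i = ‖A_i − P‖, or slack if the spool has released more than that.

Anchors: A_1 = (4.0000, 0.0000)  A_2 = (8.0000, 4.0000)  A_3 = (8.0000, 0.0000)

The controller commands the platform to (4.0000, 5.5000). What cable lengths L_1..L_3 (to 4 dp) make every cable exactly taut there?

L_1: Δ = A_1−P = (0.0000, -5.5000) → ‖Δ‖ = √30.2500 = 5.5000
L_2: Δ = A_2−P = (4.0000, -1.5000) → ‖Δ‖ = √18.2500 = 4.2720
L_3: Δ = A_3−P = (4.0000, -5.5000) → ‖Δ‖ = √46.2500 = 6.8007

(5.5000, 4.2720, 6.8007)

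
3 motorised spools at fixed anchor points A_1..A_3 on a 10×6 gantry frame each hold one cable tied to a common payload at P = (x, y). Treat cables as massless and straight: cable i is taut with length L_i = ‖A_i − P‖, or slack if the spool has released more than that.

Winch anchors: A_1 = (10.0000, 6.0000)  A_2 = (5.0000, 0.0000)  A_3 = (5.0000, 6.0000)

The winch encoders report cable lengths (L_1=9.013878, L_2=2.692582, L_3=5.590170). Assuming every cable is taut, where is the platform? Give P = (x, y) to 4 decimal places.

circle eqns → linear via eq_j − eq_1; set q_j = A_j·A_j − L_j²
q_1 = 100.0000+36.0000−81.2500 = 54.7500
10.0000·x + 12.0000·y = q_1−q_2 = 37.0000
10.0000·x + 0.0000·y = q_1−q_3 = 25.0000
solve first two rows → x=2.5000, y=1.0000

(2.5000, 1.0000)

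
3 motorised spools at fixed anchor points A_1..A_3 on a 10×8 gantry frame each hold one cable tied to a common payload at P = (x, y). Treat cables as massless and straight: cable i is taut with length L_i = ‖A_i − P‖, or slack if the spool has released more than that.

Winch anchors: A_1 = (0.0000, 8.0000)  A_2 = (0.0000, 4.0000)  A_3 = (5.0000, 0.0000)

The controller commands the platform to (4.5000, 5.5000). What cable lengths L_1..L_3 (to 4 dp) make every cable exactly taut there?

(5.1478, 4.7434, 5.5227)

cable 1: Δx=-4.5000, Δy=2.5000; L_1 = √(Δx²+Δy²) = 5.1478
cable 2: Δx=-4.5000, Δy=-1.5000; L_2 = √(Δx²+Δy²) = 4.7434
cable 3: Δx=0.5000, Δy=-5.5000; L_3 = √(Δx²+Δy²) = 5.5227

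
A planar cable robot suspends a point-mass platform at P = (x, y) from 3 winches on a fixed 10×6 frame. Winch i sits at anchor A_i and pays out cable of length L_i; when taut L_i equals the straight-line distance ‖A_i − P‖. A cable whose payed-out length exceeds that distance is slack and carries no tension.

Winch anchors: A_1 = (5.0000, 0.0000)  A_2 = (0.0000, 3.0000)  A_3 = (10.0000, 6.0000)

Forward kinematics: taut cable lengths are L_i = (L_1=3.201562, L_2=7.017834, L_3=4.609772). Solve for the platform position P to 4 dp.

circle eqns → linear via eq_j − eq_1; set q_j = A_j·A_j − L_j²
q_1 = 25.0000+0.0000−10.2500 = 14.7500
10.0000·x − 6.0000·y = q_1−q_2 = 55.0000
-10.0000·x − 12.0000·y = q_1−q_3 = -100.0000
solve first two rows → x=7.0000, y=2.5000

(7.0000, 2.5000)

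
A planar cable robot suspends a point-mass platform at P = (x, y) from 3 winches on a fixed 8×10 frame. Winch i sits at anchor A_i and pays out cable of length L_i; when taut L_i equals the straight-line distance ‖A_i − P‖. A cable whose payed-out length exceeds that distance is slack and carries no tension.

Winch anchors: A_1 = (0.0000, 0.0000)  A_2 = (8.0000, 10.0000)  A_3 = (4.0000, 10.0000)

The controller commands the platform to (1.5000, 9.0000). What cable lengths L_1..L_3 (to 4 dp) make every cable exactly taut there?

(9.1241, 6.5765, 2.6926)

L_1: Δ = A_1−P = (-1.5000, -9.0000) → ‖Δ‖ = √83.2500 = 9.1241
L_2: Δ = A_2−P = (6.5000, 1.0000) → ‖Δ‖ = √43.2500 = 6.5765
L_3: Δ = A_3−P = (2.5000, 1.0000) → ‖Δ‖ = √7.2500 = 2.6926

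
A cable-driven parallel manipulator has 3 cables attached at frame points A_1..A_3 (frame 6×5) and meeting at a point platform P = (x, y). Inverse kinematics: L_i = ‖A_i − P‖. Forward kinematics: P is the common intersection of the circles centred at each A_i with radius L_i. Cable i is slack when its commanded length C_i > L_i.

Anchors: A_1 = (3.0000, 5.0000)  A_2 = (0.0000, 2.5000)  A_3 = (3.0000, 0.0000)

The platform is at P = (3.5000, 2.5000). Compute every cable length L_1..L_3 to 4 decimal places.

(2.5495, 3.5000, 2.5495)

L_1 = √((3.0000−3.5000)² + (5.0000−2.5000)²) = 2.5495
L_2 = √((0.0000−3.5000)² + (2.5000−2.5000)²) = 3.5000
L_3 = √((3.0000−3.5000)² + (0.0000−2.5000)²) = 2.5495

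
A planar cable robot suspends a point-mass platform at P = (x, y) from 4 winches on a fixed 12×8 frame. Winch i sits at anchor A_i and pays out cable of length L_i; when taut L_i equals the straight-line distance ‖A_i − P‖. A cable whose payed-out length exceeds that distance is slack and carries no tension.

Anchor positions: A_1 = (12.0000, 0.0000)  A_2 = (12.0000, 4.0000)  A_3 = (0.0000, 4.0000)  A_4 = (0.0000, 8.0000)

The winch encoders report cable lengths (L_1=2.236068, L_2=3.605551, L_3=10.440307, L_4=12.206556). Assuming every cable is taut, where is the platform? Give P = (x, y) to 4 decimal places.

each cable: (A_i−P)·(A_i−P) = L_i²; let c_i = ‖A_i‖²−L_i²
c_1 = 144.0000+0.0000−5.0000 = 139.0000
row 1: 0.0000x − 8.0000y = -8.0000  (c_2=147.0000)
row 2: 24.0000x − 8.0000y = 232.0000  (c_3=-93.0000)
row 3: 24.0000x − 16.0000y = 224.0000  (c_4=-85.0000)
Cramer on rows 1–2 → x = 10.0000, y = 1.0000
check cable 4: ‖A_4−P‖² = 149.0000 ≈ L_4² = 149.0000 ✓

(10.0000, 1.0000)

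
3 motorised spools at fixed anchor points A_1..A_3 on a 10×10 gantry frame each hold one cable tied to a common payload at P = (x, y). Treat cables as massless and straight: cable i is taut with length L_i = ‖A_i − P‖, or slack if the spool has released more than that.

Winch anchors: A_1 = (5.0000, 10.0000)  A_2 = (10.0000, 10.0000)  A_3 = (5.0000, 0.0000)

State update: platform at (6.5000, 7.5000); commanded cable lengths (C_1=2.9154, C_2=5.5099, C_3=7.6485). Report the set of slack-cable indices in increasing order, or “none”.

2

cable 1: L_1 = ‖A_1−P‖ = 2.9155;  C_1 = 2.9154 → taut
cable 2: L_2 = ‖A_2−P‖ = 4.3012;  C_2 = 5.5099 → slack
cable 3: L_3 = ‖A_3−P‖ = 7.6485;  C_3 = 7.6485 → taut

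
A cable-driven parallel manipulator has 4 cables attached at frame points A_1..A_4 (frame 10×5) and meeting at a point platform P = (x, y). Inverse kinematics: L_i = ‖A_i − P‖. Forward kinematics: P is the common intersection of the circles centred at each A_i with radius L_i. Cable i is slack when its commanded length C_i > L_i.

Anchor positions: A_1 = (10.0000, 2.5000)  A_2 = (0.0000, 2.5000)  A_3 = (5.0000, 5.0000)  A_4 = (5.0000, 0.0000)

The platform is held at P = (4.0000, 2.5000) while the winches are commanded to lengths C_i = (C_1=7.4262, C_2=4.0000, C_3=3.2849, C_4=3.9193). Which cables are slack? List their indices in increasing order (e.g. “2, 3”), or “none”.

cable 1: √((6.0000)²+(0.0000)²)=6.0000, C_1=7.4262: slack
cable 2: √((-4.0000)²+(0.0000)²)=4.0000, C_2=4.0000: taut
cable 3: √((1.0000)²+(2.5000)²)=2.6926, C_3=3.2849: slack
cable 4: √((1.0000)²+(-2.5000)²)=2.6926, C_4=3.9193: slack

1, 3, 4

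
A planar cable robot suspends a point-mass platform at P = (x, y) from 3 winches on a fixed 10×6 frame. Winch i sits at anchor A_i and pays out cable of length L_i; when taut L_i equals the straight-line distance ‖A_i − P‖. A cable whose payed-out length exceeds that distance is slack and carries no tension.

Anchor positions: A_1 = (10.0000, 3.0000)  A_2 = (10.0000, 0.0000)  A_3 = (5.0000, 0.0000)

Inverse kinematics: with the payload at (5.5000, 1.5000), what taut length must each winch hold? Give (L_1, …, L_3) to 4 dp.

cable 1: Δx=4.5000, Δy=1.5000; L_1 = √(Δx²+Δy²) = 4.7434
cable 2: Δx=4.5000, Δy=-1.5000; L_2 = √(Δx²+Δy²) = 4.7434
cable 3: Δx=-0.5000, Δy=-1.5000; L_3 = √(Δx²+Δy²) = 1.5811

(4.7434, 4.7434, 1.5811)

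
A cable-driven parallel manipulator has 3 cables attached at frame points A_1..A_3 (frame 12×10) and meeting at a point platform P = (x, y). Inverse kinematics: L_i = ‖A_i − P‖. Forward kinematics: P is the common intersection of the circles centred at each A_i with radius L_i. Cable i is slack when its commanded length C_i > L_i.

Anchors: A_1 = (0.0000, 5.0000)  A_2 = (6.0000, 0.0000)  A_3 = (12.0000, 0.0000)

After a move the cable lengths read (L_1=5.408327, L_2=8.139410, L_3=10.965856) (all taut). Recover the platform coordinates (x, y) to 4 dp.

(4.5000, 8.0000)

circle eqns → linear via eq_j − eq_1; set c_j = A_j·A_j − L_j²
c_1 = 0.0000+25.0000−29.2500 = -4.2500
-12.0000·x + 10.0000·y = c_1−c_2 = 26.0000
-24.0000·x + 10.0000·y = c_1−c_3 = -28.0000
solve first two rows → x=4.5000, y=8.0000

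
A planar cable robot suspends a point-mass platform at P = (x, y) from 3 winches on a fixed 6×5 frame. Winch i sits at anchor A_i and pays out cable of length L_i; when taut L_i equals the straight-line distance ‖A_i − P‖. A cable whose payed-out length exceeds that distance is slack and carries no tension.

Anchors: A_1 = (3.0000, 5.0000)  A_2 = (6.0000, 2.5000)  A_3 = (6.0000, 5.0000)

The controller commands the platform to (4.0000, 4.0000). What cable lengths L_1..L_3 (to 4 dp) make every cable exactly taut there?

L_1: Δ = A_1−P = (-1.0000, 1.0000) → ‖Δ‖ = √2.0000 = 1.4142
L_2: Δ = A_2−P = (2.0000, -1.5000) → ‖Δ‖ = √6.2500 = 2.5000
L_3: Δ = A_3−P = (2.0000, 1.0000) → ‖Δ‖ = √5.0000 = 2.2361

(1.4142, 2.5000, 2.2361)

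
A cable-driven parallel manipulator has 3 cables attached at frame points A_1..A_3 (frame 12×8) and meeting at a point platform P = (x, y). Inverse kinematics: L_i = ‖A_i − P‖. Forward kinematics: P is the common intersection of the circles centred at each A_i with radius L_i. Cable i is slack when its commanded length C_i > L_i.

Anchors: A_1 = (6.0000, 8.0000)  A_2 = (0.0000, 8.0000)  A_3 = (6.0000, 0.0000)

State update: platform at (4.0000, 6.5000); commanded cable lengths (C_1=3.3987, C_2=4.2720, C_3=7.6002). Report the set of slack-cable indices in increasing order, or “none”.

i=1: geometric 2.5000 vs commanded 3.3987 ⇒ slack
i=2: geometric 4.2720 vs commanded 4.2720 ⇒ taut
i=3: geometric 6.8007 vs commanded 7.6002 ⇒ slack

1, 3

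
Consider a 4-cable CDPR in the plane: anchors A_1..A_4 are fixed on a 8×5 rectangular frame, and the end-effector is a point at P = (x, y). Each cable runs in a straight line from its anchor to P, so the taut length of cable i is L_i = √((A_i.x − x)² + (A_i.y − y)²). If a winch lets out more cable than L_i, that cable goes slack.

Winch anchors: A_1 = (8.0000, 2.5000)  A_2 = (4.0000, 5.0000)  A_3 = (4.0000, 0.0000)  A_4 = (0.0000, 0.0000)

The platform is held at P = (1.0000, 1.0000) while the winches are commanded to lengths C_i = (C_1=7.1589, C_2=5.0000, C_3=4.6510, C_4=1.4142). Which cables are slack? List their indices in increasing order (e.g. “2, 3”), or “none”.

cable 1: L_1 = ‖A_1−P‖ = 7.1589;  C_1 = 7.1589 → taut
cable 2: L_2 = ‖A_2−P‖ = 5.0000;  C_2 = 5.0000 → taut
cable 3: L_3 = ‖A_3−P‖ = 3.1623;  C_3 = 4.6510 → slack
cable 4: L_4 = ‖A_4−P‖ = 1.4142;  C_4 = 1.4142 → taut

3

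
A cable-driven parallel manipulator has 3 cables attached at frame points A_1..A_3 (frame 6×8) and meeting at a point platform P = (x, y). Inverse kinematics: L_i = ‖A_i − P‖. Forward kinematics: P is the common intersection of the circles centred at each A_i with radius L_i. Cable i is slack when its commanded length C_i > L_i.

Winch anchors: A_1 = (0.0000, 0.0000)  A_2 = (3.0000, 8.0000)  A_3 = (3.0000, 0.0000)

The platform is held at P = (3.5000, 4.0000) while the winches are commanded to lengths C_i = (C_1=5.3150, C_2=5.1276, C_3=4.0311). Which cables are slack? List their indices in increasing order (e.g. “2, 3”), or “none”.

2

cable 1: L_1 = ‖A_1−P‖ = 5.3151;  C_1 = 5.3150 → taut
cable 2: L_2 = ‖A_2−P‖ = 4.0311;  C_2 = 5.1276 → slack
cable 3: L_3 = ‖A_3−P‖ = 4.0311;  C_3 = 4.0311 → taut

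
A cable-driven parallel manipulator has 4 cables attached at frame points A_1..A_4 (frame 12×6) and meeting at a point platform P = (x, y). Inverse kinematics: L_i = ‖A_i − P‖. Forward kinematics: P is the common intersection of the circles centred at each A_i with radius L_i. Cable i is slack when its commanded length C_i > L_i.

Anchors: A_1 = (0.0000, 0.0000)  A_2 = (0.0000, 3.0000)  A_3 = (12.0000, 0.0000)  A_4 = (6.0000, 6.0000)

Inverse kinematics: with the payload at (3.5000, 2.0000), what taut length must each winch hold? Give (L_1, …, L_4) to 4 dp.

(4.0311, 3.6401, 8.7321, 4.7170)

cable 1: Δx=-3.5000, Δy=-2.0000; L_1 = √(Δx²+Δy²) = 4.0311
cable 2: Δx=-3.5000, Δy=1.0000; L_2 = √(Δx²+Δy²) = 3.6401
cable 3: Δx=8.5000, Δy=-2.0000; L_3 = √(Δx²+Δy²) = 8.7321
cable 4: Δx=2.5000, Δy=4.0000; L_4 = √(Δx²+Δy²) = 4.7170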